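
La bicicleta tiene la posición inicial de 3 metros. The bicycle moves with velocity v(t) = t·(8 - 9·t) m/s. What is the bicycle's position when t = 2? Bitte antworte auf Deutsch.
Wir müssen das Integral unserer Gleichung für die Geschwindigkeit v(t) = t·(8 - 9·t) 1-mal finden. Mit ∫v(t)dt und Anwendung von x(0) = 3, finden wir x(t) = -3·t^3 + 4·t^2 + 3. Wir haben die Position x(t) = -3·t^3 + 4·t^2 + 3. Durch Einsetzen von t = 2: x(2) = -5.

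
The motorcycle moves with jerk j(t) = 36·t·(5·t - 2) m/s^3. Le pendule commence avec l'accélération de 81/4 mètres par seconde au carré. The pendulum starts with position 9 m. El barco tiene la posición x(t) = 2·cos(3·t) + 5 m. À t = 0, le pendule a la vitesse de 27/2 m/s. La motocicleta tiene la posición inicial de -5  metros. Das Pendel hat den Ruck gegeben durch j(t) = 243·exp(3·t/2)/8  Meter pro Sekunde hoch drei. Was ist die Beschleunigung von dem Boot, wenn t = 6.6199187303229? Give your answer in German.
Wir müssen unsere Gleichung für die Position x(t) = 2·cos(3·t) + 5 2-mal ableiten. Mit d/dt von x(t) finden wir v(t) = -6·sin(3·t). Die Ableitung von der Geschwindigkeit ergibt die Beschleunigung: a(t) = -18·cos(3·t). Wir haben die Beschleunigung a(t) = -18·cos(3·t). Durch Einsetzen von t = 6.6199187303229: a(6.6199187303229) = -9.57044009121874.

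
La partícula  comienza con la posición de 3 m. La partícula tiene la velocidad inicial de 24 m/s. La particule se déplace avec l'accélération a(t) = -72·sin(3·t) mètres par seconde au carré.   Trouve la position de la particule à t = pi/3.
Nous devons trouver la primitive de notre équation de l'accélération a(t) = -72·sin(3·t) 2 fois. L'intégrale de l'accélération, avec v(0) = 24, donne la vitesse: v(t) = 24·cos(3·t). L'intégrale de la vitesse est la position. En utilisant x(0) = 3, nous obtenons x(t) = 8·sin(3·t) + 3. De l'équation de la position x(t) = 8·sin(3·t) + 3, nous substituons t = pi/3 pour obtenir x = 3.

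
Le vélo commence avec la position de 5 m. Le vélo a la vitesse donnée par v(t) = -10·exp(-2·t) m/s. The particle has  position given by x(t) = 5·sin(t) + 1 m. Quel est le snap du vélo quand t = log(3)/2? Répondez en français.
Pour résoudre ceci, nous devons prendre 3 dérivées de notre équation de la vitesse v(t) = -10·exp(-2·t). En dérivant la vitesse, nous obtenons l'accélération: a(t) = 20·exp(-2·t). En prenant d/dt de a(t), nous trouvons j(t) = -40·exp(-2·t). En dérivant le jerk, nous obtenons le snap: s(t) = 80·exp(-2·t). En utilisant s(t) = 80·exp(-2·t) et en substituant t = log(3)/2, nous trouvons s = 80/3.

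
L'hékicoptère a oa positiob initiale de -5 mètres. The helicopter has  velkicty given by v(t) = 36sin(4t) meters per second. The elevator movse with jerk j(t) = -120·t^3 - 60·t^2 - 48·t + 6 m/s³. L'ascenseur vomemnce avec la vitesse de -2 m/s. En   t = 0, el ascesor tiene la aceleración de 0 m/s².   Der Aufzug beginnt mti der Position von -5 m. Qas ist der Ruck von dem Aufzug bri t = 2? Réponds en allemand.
Aus der Gleichung für den Ruck j(t) = -120·t^3 - 60·t^2 - 48·t + 6, setzen wir t = 2 ein und erhalten j = -1290.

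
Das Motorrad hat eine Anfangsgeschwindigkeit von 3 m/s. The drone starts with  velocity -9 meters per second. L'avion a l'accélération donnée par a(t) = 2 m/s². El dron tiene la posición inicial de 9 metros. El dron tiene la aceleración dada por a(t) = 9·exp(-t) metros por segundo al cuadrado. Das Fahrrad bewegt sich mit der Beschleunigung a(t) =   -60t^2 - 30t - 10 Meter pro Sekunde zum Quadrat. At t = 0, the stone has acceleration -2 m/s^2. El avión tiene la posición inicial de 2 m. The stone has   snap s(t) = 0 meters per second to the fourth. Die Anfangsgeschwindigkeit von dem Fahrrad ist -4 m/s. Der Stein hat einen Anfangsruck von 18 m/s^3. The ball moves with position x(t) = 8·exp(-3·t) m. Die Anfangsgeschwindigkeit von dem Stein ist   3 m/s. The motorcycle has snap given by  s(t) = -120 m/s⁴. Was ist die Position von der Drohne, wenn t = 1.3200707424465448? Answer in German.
Um dies zu lösen, müssen wir 2 Stammfunktionen unserer Gleichung für die Beschleunigung a(t) = 9·exp(-t) finden. Mit ∫a(t)dt und Anwendung von v(0) = -9, finden wir v(t) = -9·exp(-t). Die Stammfunktion von der Geschwindigkeit, mit x(0) = 9, ergibt die Position: x(t) = 9·exp(-t). Wir haben die Position x(t) = 9·exp(-t). Durch Einsetzen von t = 1.3200707424465448: x(1.3200707424465448) = 2.40404764346508.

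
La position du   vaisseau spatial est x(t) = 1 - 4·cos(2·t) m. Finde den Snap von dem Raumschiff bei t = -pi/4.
Um dies zu lösen, müssen wir 4 Ableitungen unserer Gleichung für die Position x(t) = 1 - 4·cos(2·t) nehmen. Die Ableitung von der Position ergibt die Geschwindigkeit: v(t) = 8·sin(2·t). Mit d/dt von v(t) finden wir a(t) = 16·cos(2·t). Mit d/dt von a(t) finden wir j(t) = -32·sin(2·t). Mit d/dt von j(t) finden wir s(t) = -64·cos(2·t). Wir haben den Snap s(t) = -64·cos(2·t). Durch Einsetzen von t = -pi/4: s(-pi/4) = 0.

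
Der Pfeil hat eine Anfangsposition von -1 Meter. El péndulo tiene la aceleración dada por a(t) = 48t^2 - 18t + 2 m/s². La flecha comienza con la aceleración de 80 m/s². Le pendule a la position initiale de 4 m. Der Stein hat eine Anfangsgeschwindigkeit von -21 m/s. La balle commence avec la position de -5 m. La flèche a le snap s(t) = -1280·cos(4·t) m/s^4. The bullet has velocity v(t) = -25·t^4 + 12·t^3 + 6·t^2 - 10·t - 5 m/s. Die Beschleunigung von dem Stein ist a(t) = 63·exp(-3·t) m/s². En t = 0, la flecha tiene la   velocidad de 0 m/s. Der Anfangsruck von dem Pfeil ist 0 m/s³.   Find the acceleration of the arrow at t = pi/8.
Starting from snap s(t) = -1280·cos(4·t), we take 2 integrals. The integral of snap, with j(0) = 0, gives jerk: j(t) = -320·sin(4·t). Finding the antiderivative of j(t) and using a(0) = 80: a(t) = 80·cos(4·t). From the given acceleration equation a(t) = 80·cos(4·t), we substitute t = pi/8 to get a = 0.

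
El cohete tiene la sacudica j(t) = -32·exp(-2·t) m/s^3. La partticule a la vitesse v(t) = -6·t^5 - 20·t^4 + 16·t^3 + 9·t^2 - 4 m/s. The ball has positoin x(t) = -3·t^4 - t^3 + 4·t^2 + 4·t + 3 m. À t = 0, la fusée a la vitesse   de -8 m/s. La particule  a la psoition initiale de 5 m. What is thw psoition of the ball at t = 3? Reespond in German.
Mit x(t) = -3·t^4 - t^3 + 4·t^2 + 4·t + 3 und Einsetzen von t = 3, finden wir x = -219.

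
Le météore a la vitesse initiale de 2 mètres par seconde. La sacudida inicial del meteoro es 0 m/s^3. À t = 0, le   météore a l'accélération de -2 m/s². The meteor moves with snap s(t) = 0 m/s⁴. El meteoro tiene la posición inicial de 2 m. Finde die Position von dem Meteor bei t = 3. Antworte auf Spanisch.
Debemos encontrar la antiderivada de nuestra ecuación del snap s(t) = 0 4 veces. La antiderivada del snap es la sacudida. Usando j(0) = 0, obtenemos j(t) = 0. La integral de la sacudida, con a(0) = -2, da la aceleración: a(t) = -2. La antiderivada de la aceleración, con v(0) = 2, da la velocidad: v(t) = 2 - 2·t. Integrando la velocidad y usando la condición inicial x(0) = 2, obtenemos x(t) = -t^2 + 2·t + 2. De la ecuación de la posición x(t) = -t^2 + 2·t + 2, sustituimos t = 3 para obtener x = -1.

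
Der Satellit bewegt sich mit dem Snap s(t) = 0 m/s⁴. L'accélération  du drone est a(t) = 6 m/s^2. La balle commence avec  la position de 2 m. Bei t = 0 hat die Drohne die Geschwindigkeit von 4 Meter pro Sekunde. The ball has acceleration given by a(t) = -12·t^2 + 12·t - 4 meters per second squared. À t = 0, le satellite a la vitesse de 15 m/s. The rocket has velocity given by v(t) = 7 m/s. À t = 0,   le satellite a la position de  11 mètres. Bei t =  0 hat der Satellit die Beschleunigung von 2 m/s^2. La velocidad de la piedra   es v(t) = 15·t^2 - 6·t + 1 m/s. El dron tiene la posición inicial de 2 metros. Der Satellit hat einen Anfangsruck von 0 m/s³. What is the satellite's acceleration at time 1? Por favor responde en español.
Partiendo del snap s(t) = 0, tomamos 2 integrales. La antiderivada del snap es la sacudida. Usando j(0) = 0, obtenemos j(t) = 0. Integrando la sacudida y usando la condición inicial a(0) = 2, obtenemos a(t) = 2. De la ecuación de la aceleración a(t) = 2, sustituimos t = 1 para obtener a = 2.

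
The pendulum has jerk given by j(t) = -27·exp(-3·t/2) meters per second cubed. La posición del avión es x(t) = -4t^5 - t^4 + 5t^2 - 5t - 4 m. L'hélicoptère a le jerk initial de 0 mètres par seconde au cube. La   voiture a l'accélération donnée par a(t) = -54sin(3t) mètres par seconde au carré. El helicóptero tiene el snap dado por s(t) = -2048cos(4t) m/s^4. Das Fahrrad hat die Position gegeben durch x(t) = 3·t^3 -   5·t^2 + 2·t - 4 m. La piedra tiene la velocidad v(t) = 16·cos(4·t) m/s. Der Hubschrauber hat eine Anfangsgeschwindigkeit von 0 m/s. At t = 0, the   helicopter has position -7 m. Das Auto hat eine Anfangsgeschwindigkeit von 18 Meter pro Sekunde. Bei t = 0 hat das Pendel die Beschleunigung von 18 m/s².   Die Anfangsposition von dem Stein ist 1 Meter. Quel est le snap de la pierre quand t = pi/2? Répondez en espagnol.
Debemos derivar nuestra ecuación de la velocidad v(t) = 16·cos(4·t) 3 veces. Tomando d/dt de v(t), encontramos a(t) = -64·sin(4·t). Derivando la aceleración, obtenemos la sacudida: j(t) = -256·cos(4·t). Tomando d/dt de j(t), encontramos s(t) = 1024·sin(4·t). Usando s(t) = 1024·sin(4·t) y sustituyendo t = pi/2, encontramos s = 0.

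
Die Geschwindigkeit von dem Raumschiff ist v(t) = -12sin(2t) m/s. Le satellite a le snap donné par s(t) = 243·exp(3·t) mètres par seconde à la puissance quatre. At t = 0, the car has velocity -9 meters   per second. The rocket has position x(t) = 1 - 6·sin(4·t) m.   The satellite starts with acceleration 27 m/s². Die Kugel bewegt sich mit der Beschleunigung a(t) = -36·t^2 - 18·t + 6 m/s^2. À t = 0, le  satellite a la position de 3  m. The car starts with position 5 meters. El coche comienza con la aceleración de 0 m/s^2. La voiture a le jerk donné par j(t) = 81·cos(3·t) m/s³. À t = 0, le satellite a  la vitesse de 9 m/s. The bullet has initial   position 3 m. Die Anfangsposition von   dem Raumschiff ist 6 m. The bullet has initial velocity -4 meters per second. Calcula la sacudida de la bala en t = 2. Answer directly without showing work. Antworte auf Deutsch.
Der Ruck bei t = 2 ist j = -162.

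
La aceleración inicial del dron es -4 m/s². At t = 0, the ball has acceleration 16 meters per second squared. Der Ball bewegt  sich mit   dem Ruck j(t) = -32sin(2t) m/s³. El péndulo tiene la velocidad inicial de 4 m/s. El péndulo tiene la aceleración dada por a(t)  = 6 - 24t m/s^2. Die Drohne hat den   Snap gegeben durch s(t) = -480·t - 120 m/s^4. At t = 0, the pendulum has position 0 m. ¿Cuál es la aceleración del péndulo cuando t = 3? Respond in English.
From the given acceleration equation a(t) = 6 - 24·t, we substitute t = 3 to get a = -66.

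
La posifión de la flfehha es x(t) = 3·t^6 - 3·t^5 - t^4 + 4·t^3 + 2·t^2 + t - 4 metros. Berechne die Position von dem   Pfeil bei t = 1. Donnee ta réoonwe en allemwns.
Aus der Gleichung für die Position x(t) = 3·t^6 - 3·t^5 - t^4 + 4·t^3 + 2·t^2 + t - 4, setzen wir t = 1 ein und erhalten x = 2.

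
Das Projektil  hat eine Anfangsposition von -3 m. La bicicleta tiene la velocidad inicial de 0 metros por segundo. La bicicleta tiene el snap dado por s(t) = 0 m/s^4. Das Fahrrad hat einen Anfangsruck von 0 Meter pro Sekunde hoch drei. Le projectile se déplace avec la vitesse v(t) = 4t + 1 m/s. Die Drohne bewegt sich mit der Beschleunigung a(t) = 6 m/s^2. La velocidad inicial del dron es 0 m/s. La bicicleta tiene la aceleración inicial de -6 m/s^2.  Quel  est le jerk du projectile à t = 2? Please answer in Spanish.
Debemos derivar nuestra ecuación de la velocidad v(t) = 4·t + 1 2 veces. La derivada de la velocidad da la aceleración: a(t) = 4. Derivando la aceleración, obtenemos la sacudida: j(t) = 0. Tenemos la sacudida j(t) = 0. Sustituyendo t = 2: j(2) = 0.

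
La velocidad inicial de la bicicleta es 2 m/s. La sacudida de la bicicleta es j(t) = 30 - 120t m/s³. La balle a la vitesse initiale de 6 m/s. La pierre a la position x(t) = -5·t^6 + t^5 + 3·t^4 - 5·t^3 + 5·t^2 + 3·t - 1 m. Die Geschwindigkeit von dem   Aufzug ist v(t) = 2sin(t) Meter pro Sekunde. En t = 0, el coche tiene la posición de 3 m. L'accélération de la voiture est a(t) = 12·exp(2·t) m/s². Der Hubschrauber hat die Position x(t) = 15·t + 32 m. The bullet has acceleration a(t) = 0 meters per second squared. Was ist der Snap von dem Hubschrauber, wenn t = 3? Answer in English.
We must differentiate our position equation x(t) = 15·t + 32 4 times. The derivative of position gives velocity: v(t) = 15. Taking d/dt of v(t), we find a(t) = 0. Differentiating acceleration, we get jerk: j(t) = 0. Differentiating jerk, we get snap: s(t) = 0. From the given snap equation s(t) = 0, we substitute t = 3 to get s = 0.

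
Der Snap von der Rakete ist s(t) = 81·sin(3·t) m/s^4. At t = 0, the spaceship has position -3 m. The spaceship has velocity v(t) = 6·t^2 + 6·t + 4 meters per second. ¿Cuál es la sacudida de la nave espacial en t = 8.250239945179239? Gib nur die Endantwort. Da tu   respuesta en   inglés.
The jerk at t = 8.250239945179239 is j = 12.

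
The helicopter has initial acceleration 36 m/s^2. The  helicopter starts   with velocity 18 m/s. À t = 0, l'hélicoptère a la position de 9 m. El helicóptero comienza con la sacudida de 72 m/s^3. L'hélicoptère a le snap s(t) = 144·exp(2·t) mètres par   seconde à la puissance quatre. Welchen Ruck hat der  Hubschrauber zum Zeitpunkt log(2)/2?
Wir müssen das Integral unserer Gleichung für den Snap s(t) = 144·exp(2·t) 1-mal finden. Das Integral von dem Snap, mit j(0) = 72, ergibt den Ruck: j(t) = 72·exp(2·t). Mit j(t) = 72·exp(2·t) und Einsetzen von t = log(2)/2, finden wir j = 144.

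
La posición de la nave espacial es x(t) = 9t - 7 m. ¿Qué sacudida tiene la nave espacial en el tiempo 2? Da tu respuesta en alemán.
Ausgehend von der Position x(t) = 9·t - 7, nehmen wir 3 Ableitungen. Mit d/dt von x(t) finden wir v(t) = 9. Mit d/dt von v(t) finden wir a(t) = 0. Die Ableitung von der Beschleunigung ergibt den Ruck: j(t) = 0. Wir haben den Ruck j(t) = 0. Durch Einsetzen von t = 2: j(2) = 0.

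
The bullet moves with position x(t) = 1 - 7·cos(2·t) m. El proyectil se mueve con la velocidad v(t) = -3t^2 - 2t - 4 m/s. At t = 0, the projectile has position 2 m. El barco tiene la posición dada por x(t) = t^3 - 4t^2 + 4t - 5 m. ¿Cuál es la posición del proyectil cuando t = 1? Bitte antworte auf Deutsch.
Wir müssen das Integral unserer Gleichung für die Geschwindigkeit v(t) = -3·t^2 - 2·t - 4 1-mal finden. Durch Integration von der Geschwindigkeit und Verwendung der Anfangsbedingung x(0) = 2, erhalten wir x(t) = -t^3 - t^2 - 4·t + 2. Wir haben die Position x(t) = -t^3 - t^2 - 4·t + 2. Durch Einsetzen von t = 1: x(1) = -4.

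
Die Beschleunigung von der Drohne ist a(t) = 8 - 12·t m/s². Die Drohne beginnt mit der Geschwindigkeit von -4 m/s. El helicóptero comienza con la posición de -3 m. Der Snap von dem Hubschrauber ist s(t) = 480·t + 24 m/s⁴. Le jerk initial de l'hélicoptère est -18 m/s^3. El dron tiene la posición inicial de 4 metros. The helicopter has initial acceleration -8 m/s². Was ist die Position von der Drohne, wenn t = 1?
Wir müssen unsere Gleichung für die Beschleunigung a(t) = 8 - 12·t 2-mal integrieren. Die Stammfunktion von der Beschleunigung, mit v(0) = -4, ergibt die Geschwindigkeit: v(t) = -6·t^2 + 8·t - 4. Durch Integration von der Geschwindigkeit und Verwendung der Anfangsbedingung x(0) = 4, erhalten wir x(t) = -2·t^3 + 4·t^2 - 4·t + 4. Wir haben die Position x(t) = -2·t^3 + 4·t^2 - 4·t + 4. Durch Einsetzen von t = 1: x(1) = 2.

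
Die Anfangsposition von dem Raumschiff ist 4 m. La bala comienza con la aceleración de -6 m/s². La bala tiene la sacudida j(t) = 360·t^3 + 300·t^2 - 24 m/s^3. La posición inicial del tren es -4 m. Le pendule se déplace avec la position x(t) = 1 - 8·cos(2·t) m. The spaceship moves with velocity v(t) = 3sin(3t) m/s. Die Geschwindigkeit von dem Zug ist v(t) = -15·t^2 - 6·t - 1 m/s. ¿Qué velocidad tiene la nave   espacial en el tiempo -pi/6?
Tenemos la velocidad v(t) = 3·sin(3·t). Sustituyendo t = -pi/6: v(-pi/6) = -3.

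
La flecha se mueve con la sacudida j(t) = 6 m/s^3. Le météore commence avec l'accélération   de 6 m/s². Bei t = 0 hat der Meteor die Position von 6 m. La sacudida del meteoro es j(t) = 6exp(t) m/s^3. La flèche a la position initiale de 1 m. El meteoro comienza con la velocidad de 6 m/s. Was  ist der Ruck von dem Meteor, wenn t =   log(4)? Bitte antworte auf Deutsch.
Wir haben den Ruck j(t) = 6·exp(t). Durch Einsetzen von t = log(4): j(log(4)) = 24.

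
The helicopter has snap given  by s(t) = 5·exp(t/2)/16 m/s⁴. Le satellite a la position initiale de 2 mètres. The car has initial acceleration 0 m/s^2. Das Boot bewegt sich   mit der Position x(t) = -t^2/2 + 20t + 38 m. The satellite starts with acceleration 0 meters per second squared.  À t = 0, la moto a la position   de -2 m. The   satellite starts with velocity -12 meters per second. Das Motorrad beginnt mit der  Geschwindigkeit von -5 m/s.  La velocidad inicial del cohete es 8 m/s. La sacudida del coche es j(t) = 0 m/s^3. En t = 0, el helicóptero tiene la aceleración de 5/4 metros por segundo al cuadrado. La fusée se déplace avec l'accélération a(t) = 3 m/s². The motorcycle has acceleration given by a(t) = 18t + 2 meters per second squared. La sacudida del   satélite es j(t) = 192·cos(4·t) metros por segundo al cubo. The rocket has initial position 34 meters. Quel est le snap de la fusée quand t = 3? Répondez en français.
Nous devons dériver notre équation de l'accélération a(t) = 3 2 fois. La dérivée de l'accélération donne le jerk: j(t) = 0. La dérivée du jerk donne le snap: s(t) = 0. Nous avons le snap s(t) = 0. En substituant t = 3: s(3) = 0.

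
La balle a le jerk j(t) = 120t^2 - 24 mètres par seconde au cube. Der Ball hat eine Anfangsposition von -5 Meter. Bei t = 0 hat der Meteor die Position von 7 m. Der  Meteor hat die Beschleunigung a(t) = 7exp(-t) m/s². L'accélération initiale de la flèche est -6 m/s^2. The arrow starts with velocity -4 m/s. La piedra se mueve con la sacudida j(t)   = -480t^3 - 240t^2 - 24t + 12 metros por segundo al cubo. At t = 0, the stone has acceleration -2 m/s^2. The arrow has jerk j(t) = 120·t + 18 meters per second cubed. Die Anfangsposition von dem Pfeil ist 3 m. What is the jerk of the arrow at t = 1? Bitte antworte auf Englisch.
Using j(t) = 120·t + 18 and substituting t = 1, we find j = 138.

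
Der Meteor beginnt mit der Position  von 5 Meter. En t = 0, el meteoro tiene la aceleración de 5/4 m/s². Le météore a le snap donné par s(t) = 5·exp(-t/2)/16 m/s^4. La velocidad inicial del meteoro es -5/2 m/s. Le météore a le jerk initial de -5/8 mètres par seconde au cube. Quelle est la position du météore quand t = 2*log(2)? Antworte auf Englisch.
Starting from snap s(t) = 5·exp(-t/2)/16, we take 4 integrals. Integrating snap and using the initial condition j(0) = -5/8, we get j(t) = -5·exp(-t/2)/8. Taking ∫j(t)dt and applying a(0) = 5/4, we find a(t) = 5·exp(-t/2)/4. The antiderivative of acceleration, with v(0) = -5/2, gives velocity: v(t) = -5·exp(-t/2)/2. Taking ∫v(t)dt and applying x(0) = 5, we find x(t) = 5·exp(-t/2). From the given position equation x(t) = 5·exp(-t/2), we substitute t = 2*log(2) to get x = 5/2.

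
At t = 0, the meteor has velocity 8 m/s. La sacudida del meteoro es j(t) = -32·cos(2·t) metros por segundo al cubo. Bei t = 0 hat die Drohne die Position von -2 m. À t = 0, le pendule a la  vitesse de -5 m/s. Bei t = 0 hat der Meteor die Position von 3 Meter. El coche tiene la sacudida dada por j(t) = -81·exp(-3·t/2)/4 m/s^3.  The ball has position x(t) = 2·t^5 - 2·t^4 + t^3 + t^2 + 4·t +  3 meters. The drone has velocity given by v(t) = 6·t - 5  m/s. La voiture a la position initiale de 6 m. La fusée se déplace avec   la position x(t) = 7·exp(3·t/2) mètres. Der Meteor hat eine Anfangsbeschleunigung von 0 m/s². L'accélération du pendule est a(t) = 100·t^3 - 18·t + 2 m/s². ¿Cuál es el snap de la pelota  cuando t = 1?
Para resolver esto, necesitamos tomar 4 derivadas de nuestra ecuación de la posición x(t) = 2·t^5 - 2·t^4 + t^3 + t^2 + 4·t + 3. Derivando la posición, obtenemos la velocidad: v(t) = 10·t^4 - 8·t^3 + 3·t^2 + 2·t + 4. Tomando d/dt de v(t), encontramos a(t) = 40·t^3 - 24·t^2 + 6·t + 2. La derivada de la aceleración da la sacudida: j(t) = 120·t^2 - 48·t + 6. Tomando d/dt de j(t), encontramos s(t) = 240·t - 48. Tenemos el snap s(t) = 240·t - 48. Sustituyendo t = 1: s(1) = 192.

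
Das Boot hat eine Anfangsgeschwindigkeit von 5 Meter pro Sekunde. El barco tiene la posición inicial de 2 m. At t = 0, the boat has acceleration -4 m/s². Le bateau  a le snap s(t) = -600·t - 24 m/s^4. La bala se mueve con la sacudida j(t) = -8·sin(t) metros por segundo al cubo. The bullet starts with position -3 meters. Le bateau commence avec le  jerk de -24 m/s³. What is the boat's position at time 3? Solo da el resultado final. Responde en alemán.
Die Antwort ist -1405.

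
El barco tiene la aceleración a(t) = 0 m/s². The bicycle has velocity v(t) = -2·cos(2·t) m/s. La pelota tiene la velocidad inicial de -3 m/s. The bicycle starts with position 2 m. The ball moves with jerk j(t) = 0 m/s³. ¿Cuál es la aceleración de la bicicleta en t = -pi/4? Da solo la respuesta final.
En t = -pi/4, a = -4.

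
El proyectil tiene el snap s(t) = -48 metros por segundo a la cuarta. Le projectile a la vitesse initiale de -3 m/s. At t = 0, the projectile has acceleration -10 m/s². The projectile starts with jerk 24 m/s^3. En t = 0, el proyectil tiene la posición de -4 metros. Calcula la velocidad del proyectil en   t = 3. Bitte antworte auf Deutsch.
Wir müssen unsere Gleichung für den Snap s(t) = -48 3-mal integrieren. Durch Integration von dem Snap und Verwendung der Anfangsbedingung j(0) = 24, erhalten wir j(t) = 24 - 48·t. Mit ∫j(t)dt und Anwendung von a(0) = -10, finden wir a(t) = -24·t^2 + 24·t - 10. Die Stammfunktion von der Beschleunigung, mit v(0) = -3, ergibt die Geschwindigkeit: v(t) = -8·t^3 + 12·t^2 - 10·t - 3. Aus der Gleichung für die Geschwindigkeit v(t) = -8·t^3 + 12·t^2 - 10·t - 3, setzen wir t = 3 ein und erhalten v = -141.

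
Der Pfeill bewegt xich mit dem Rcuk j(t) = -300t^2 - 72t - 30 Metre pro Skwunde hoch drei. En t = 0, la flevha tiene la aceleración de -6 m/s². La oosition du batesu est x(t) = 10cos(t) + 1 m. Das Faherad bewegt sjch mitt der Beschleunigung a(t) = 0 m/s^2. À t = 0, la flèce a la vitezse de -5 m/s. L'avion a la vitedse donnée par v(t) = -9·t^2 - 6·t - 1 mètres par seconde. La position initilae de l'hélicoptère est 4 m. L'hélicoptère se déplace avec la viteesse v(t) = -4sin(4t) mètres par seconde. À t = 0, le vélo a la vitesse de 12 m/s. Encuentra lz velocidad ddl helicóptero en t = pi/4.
Usando v(t) = -4·sin(4·t) y sustituyendo t = pi/4, encontramos v = 0.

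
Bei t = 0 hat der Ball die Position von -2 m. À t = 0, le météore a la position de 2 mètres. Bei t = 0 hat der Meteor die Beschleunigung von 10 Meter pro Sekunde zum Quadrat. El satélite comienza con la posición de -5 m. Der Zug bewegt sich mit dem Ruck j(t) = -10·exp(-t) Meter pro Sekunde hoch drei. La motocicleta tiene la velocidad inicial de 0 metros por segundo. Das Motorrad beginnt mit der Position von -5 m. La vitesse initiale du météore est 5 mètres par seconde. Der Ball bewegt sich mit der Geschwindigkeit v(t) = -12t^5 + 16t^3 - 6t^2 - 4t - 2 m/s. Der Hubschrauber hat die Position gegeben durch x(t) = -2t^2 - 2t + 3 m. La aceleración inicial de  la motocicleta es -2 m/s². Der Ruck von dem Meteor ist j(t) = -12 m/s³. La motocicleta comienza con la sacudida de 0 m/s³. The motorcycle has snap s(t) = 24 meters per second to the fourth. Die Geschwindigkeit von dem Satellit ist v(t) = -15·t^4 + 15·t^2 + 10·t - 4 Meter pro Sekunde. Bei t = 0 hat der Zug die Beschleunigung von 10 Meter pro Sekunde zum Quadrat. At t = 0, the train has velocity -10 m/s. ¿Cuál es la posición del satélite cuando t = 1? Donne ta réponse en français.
Nous devons trouver l'intégrale de notre équation de la vitesse v(t) = -15·t^4 + 15·t^2 + 10·t - 4 1 fois. En prenant ∫v(t)dt et en appliquant x(0) = -5, nous trouvons x(t) = -3·t^5 + 5·t^3 + 5·t^2 - 4·t - 5. En utilisant x(t) = -3·t^5 + 5·t^3 + 5·t^2 - 4·t - 5 et en substituant t = 1, nous trouvons x = -2.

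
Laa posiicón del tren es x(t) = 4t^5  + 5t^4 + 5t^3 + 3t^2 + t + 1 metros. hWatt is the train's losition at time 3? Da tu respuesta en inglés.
We have position x(t) = 4·t^5 + 5·t^4 + 5·t^3 + 3·t^2 + t + 1. Substituting t = 3: x(3) = 1543.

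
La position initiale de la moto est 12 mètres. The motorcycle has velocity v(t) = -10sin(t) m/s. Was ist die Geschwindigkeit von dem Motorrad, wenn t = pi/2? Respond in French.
De l'équation de la vitesse v(t) = -10·sin(t), nous substituons t = pi/2 pour obtenir v = -10.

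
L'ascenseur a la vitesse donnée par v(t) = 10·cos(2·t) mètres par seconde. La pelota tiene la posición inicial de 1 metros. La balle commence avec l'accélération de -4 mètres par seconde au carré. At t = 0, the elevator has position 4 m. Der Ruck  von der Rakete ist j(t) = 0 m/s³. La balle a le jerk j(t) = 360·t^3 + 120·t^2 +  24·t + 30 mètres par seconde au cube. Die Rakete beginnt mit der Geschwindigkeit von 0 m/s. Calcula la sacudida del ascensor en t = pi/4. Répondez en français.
Nous devons dériver notre équation de la vitesse v(t) = 10·cos(2·t) 2 fois. La dérivée de la vitesse donne l'accélération: a(t) = -20·sin(2·t). En prenant d/dt de a(t), nous trouvons j(t) = -40·cos(2·t). De l'équation du jerk j(t) = -40·cos(2·t), nous substituons t = pi/4 pour obtenir j = 0.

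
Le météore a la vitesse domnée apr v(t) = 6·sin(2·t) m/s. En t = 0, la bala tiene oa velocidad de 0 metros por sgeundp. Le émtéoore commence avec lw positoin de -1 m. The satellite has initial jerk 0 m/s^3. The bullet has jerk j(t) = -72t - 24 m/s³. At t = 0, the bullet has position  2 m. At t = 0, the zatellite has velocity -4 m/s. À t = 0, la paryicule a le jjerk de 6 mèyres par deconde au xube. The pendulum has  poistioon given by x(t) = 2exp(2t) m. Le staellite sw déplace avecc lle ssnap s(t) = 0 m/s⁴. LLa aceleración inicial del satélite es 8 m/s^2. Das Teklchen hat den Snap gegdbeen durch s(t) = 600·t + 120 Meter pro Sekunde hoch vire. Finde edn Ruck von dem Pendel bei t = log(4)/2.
Ausgehend von der Position x(t) = 2·exp(2·t), nehmen wir 3 Ableitungen. Durch Ableiten von der Position erhalten wir die Geschwindigkeit: v(t) = 4·exp(2·t). Die Ableitung von der Geschwindigkeit ergibt die Beschleunigung: a(t) = 8·exp(2·t). Durch Ableiten von der Beschleunigung erhalten wir den Ruck: j(t) = 16·exp(2·t). Mit j(t) = 16·exp(2·t) und Einsetzen von t = log(4)/2, finden wir j = 64.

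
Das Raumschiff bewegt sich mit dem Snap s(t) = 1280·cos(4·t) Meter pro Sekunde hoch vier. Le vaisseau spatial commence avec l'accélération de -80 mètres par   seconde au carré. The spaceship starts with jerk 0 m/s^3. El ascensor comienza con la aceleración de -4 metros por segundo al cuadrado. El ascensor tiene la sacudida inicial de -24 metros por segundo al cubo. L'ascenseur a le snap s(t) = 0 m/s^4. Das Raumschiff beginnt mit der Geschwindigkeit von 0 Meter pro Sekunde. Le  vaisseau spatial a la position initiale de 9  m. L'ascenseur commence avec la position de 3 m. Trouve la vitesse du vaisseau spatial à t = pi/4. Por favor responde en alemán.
Um dies zu lösen, müssen wir 3 Integrale unserer Gleichung für den Snap s(t) = 1280·cos(4·t) finden. Die Stammfunktion von dem Snap, mit j(0) = 0, ergibt den Ruck: j(t) = 320·sin(4·t). Das Integral von dem Ruck ist die Beschleunigung. Mit a(0) = -80 erhalten wir a(t) = -80·cos(4·t). Die Stammfunktion von der Beschleunigung, mit v(0) = 0, ergibt die Geschwindigkeit: v(t) = -20·sin(4·t). Aus der Gleichung für die Geschwindigkeit v(t) = -20·sin(4·t), setzen wir t = pi/4 ein und erhalten v = 0.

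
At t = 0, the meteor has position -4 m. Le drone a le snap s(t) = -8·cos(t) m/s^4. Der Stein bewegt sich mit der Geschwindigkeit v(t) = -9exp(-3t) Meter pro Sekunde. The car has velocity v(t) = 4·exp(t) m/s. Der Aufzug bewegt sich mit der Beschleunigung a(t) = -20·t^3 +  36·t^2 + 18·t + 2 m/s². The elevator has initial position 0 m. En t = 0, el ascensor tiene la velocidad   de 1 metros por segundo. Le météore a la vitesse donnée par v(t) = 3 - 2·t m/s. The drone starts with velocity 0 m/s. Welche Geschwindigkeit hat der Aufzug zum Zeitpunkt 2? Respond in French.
En partant de l'accélération a(t) = -20·t^3 + 36·t^2 + 18·t + 2, nous prenons 1 intégrale. La primitive de l'accélération, avec v(0) = 1, donne la vitesse: v(t) = -5·t^4 + 12·t^3 + 9·t^2 + 2·t + 1. De l'équation de la vitesse v(t) = -5·t^4 + 12·t^3 + 9·t^2 + 2·t + 1, nous substituons t = 2 pour obtenir v = 57.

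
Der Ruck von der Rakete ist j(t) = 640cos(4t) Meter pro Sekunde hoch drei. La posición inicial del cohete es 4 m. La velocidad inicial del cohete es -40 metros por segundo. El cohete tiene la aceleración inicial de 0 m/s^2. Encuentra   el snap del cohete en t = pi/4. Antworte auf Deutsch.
Wir müssen unsere Gleichung für den Ruck j(t) = 640·cos(4·t) 1-mal ableiten. Mit d/dt von j(t) finden wir s(t) = -2560·sin(4·t). Wir haben den Snap s(t) = -2560·sin(4·t). Durch Einsetzen von t = pi/4: s(pi/4) = 0.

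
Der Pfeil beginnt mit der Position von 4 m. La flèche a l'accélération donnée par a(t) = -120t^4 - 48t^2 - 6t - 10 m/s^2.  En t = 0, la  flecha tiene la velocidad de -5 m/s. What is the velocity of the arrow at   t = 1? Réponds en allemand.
Um dies zu lösen, müssen wir 1 Integral unserer Gleichung für die Beschleunigung a(t) = -120·t^4 - 48·t^2 - 6·t - 10 finden. Das Integral von der Beschleunigung ist die Geschwindigkeit. Mit v(0) = -5 erhalten wir v(t) = -24·t^5 - 16·t^3 - 3·t^2 - 10·t - 5. Aus der Gleichung für die Geschwindigkeit v(t) = -24·t^5 - 16·t^3 - 3·t^2 - 10·t - 5, setzen wir t = 1 ein und erhalten v = -58.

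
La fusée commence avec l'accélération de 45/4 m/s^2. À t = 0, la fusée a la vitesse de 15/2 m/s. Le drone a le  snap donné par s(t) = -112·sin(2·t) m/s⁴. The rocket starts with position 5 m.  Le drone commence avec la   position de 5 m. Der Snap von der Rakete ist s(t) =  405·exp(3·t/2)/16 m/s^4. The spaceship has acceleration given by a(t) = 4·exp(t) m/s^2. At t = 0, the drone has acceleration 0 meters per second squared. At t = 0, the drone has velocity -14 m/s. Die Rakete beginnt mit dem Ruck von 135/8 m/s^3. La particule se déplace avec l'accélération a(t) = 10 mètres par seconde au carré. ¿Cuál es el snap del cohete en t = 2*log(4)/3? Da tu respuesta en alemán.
Wir haben den Snap s(t) = 405·exp(3·t/2)/16. Durch Einsetzen von t = 2*log(4)/3: s(2*log(4)/3) = 405/4.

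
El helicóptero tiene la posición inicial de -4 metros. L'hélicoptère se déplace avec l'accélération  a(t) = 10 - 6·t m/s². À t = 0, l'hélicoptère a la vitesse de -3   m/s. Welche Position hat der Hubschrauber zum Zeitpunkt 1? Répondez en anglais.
To find the answer, we compute 2 antiderivatives of a(t) = 10 - 6·t. Integrating acceleration and using the initial condition v(0) = -3, we get v(t) = -3·t^2 + 10·t - 3. The antiderivative of velocity, with x(0) = -4, gives position: x(t) = -t^3 + 5·t^2 - 3·t - 4. Using x(t) = -t^3 + 5·t^2 - 3·t - 4 and substituting t = 1, we find x = -3.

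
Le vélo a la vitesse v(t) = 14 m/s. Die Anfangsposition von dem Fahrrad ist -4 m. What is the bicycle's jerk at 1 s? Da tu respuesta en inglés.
We must differentiate our velocity equation v(t) = 14 2 times. Taking d/dt of v(t), we find a(t) = 0. Taking d/dt of a(t), we find j(t) = 0. Using j(t) = 0 and substituting t = 1, we find j = 0.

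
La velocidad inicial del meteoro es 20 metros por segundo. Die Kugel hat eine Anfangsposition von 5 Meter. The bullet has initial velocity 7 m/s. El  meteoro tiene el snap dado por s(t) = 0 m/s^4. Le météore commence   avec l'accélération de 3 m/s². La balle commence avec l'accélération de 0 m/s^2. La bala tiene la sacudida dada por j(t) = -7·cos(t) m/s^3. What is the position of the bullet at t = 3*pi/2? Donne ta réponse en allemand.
Wir müssen die Stammfunktion unserer Gleichung für den Ruck j(t) = -7·cos(t) 3-mal finden. Mit ∫j(t)dt und Anwendung von a(0) = 0, finden wir a(t) = -7·sin(t). Die Stammfunktion von der Beschleunigung ist die Geschwindigkeit. Mit v(0) = 7 erhalten wir v(t) = 7·cos(t). Mit ∫v(t)dt und Anwendung von x(0) = 5, finden wir x(t) = 7·sin(t) + 5. Mit x(t) = 7·sin(t) + 5 und Einsetzen von t = 3*pi/2, finden wir x = -2.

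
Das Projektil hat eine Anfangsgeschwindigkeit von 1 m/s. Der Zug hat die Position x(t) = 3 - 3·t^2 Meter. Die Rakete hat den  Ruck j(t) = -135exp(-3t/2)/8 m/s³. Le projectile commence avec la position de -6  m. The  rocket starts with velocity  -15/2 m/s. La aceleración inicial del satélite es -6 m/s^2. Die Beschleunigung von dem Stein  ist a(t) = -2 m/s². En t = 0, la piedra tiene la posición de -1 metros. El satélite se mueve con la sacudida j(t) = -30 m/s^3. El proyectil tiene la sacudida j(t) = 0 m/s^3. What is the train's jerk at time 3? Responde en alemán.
Wir müssen unsere Gleichung für die Position x(t) = 3 - 3·t^2 3-mal ableiten. Durch Ableiten von der Position erhalten wir die Geschwindigkeit: v(t) = -6·t. Die Ableitung von der Geschwindigkeit ergibt die Beschleunigung: a(t) = -6. Die Ableitung von der Beschleunigung ergibt den Ruck: j(t) = 0. Aus der Gleichung für den Ruck j(t) = 0, setzen wir t = 3 ein und erhalten j = 0.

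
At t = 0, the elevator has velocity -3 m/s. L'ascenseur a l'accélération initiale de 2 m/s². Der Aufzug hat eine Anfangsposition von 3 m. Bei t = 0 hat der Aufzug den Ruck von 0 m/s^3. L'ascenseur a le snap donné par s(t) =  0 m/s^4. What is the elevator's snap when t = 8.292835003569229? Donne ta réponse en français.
De l'équation du snap s(t) = 0, nous substituons t = 8.292835003569229 pour obtenir s = 0.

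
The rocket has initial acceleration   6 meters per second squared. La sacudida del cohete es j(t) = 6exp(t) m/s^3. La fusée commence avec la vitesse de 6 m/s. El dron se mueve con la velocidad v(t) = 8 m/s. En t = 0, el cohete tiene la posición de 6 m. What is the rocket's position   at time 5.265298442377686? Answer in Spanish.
Debemos encontrar la antiderivada de nuestra ecuación de la sacudida j(t) = 6·exp(t) 3 veces. Integrando la sacudida y usando la condición inicial a(0) = 6, obtenemos a(t) = 6·exp(t). La antiderivada de la aceleración, con v(0) = 6, da la velocidad: v(t) = 6·exp(t). Integrando la velocidad y usando la condición inicial x(0) = 6, obtenemos x(t) = 6·exp(t). Tenemos la posición x(t) = 6·exp(t). Sustituyendo t = 5.265298442377686: x(5.265298442377686) = 1161.02429987731.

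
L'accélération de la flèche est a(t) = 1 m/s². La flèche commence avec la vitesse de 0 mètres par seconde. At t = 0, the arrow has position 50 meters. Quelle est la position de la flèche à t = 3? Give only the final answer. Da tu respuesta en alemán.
Bei t = 3, x = 109/2.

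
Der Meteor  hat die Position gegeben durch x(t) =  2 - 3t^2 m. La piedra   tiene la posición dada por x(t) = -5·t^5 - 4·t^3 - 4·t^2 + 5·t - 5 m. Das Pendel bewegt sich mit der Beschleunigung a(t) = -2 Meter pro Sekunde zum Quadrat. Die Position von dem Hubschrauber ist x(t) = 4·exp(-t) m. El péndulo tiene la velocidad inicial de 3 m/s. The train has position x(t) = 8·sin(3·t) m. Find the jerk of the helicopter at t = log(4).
We must differentiate our position equation x(t) = 4·exp(-t) 3 times. Taking d/dt of x(t), we find v(t) = -4·exp(-t). Taking d/dt of v(t), we find a(t) = 4·exp(-t). Differentiating acceleration, we get jerk: j(t) = -4·exp(-t). Using j(t) = -4·exp(-t) and substituting t = log(4), we find j = -1.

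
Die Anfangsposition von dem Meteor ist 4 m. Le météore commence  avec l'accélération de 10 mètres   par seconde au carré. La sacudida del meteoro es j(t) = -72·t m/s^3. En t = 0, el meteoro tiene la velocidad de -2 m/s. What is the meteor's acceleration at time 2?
To solve this, we need to take 1 antiderivative of our jerk equation j(t) = -72·t. Taking ∫j(t)dt and applying a(0) = 10, we find a(t) = 10 - 36·t^2. From the given acceleration equation a(t) = 10 - 36·t^2, we substitute t = 2 to get a = -134.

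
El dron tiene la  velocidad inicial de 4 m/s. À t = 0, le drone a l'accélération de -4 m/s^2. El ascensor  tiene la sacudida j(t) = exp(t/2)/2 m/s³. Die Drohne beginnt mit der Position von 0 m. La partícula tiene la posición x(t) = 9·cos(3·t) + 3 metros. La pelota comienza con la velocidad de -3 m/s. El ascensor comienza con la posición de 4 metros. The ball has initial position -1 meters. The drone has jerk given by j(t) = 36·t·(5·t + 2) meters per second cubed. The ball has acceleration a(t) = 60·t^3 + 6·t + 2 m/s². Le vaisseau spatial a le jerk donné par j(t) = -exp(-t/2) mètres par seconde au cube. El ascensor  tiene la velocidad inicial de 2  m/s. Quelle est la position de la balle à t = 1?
Nous devons trouver la primitive de notre équation de l'accélération a(t) = 60·t^3 + 6·t + 2 2 fois. L'intégrale de l'accélération est la vitesse. En utilisant v(0) = -3, nous obtenons v(t) = 15·t^4 + 3·t^2 + 2·t - 3. En intégrant la vitesse et en utilisant la condition initiale x(0) = -1, nous obtenons x(t) = 3·t^5 + t^3 + t^2 - 3·t - 1. Nous avons la position x(t) = 3·t^5 + t^3 + t^2 - 3·t - 1. En substituant t = 1: x(1) = 1.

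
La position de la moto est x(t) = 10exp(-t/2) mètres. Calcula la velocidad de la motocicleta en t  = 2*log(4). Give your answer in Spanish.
Para resolver esto, necesitamos tomar 1 derivada de nuestra ecuación de la posición x(t) = 10·exp(-t/2). Derivando la posición, obtenemos la velocidad: v(t) = -5·exp(-t/2). De la ecuación de la velocidad v(t) = -5·exp(-t/2), sustituimos t = 2*log(4) para obtener v = -5/4.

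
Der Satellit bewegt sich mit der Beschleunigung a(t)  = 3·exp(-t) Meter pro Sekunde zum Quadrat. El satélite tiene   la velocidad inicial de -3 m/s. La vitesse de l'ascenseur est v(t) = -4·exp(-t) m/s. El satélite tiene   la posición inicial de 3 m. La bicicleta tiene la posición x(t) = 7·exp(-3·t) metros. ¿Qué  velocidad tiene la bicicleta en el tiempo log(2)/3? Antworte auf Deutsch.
Um dies zu lösen, müssen wir 1 Ableitung unserer Gleichung für die Position x(t) = 7·exp(-3·t) nehmen. Mit d/dt von x(t) finden wir v(t) = -21·exp(-3·t). Mit v(t) = -21·exp(-3·t) und Einsetzen von t = log(2)/3, finden wir v = -21/2.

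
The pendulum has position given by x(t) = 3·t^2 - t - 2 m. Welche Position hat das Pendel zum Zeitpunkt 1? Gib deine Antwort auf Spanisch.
De la ecuación de la posición x(t) = 3·t^2 - t - 2, sustituimos t = 1 para obtener x = 0.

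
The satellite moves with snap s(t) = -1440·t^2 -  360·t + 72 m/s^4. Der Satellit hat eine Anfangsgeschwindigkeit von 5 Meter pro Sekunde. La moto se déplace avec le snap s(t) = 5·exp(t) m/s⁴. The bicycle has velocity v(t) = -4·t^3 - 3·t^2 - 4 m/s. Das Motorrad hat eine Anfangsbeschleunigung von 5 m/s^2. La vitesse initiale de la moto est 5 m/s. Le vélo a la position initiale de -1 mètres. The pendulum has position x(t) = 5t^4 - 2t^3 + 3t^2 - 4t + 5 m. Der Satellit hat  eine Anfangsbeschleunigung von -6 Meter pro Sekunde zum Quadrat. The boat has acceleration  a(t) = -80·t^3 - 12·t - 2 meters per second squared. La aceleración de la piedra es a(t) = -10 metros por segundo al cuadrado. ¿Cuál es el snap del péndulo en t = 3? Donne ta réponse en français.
Nous devons dériver notre équation de la position x(t) = 5·t^4 - 2·t^3 + 3·t^2 - 4·t + 5 4 fois. La dérivée de la position donne la vitesse: v(t) = 20·t^3 - 6·t^2 + 6·t - 4. En dérivant la vitesse, nous obtenons l'accélération: a(t) = 60·t^2 - 12·t + 6. La dérivée de l'accélération donne le jerk: j(t) = 120·t - 12. En prenant d/dt de j(t), nous trouvons s(t) = 120. Nous avons le snap s(t) = 120. En substituant t = 3: s(3) = 120.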